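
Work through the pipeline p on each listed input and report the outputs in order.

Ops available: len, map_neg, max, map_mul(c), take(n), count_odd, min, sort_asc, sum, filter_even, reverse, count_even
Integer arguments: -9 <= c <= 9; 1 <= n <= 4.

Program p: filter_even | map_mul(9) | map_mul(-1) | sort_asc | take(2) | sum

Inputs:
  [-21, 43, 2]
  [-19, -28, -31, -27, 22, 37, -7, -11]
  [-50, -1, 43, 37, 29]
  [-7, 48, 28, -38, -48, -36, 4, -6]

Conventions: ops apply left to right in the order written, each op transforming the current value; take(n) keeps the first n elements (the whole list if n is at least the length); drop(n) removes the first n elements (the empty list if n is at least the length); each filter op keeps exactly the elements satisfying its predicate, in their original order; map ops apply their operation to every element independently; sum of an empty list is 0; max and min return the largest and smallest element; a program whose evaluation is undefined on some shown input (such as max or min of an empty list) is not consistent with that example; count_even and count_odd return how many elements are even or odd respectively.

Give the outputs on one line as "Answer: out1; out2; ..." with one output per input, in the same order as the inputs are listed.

Execution, op by op:
  [-21, 43, 2] -> [2] -> [18] -> [-18] -> [-18] -> [-18] -> -18
  [-19, -28, -31, -27, 22, 37, -7, -11] -> [-28, 22] -> [-252, 198] -> [252, -198] -> [-198, 252] -> [-198, 252] -> 54
  [-50, -1, 43, 37, 29] -> [-50] -> [-450] -> [450] -> [450] -> [450] -> 450
  [-7, 48, 28, -38, -48, -36, 4, -6] -> [48, 28, -38, -48, -36, 4, -6] -> [432, 252, -342, -432, -324, 36, -54] -> [-432, -252, 342, 432, 324, -36, 54] -> [-432, -252, -36, 54, 324, 342, 432] -> [-432, -252] -> -684

-18; 54; 450; -684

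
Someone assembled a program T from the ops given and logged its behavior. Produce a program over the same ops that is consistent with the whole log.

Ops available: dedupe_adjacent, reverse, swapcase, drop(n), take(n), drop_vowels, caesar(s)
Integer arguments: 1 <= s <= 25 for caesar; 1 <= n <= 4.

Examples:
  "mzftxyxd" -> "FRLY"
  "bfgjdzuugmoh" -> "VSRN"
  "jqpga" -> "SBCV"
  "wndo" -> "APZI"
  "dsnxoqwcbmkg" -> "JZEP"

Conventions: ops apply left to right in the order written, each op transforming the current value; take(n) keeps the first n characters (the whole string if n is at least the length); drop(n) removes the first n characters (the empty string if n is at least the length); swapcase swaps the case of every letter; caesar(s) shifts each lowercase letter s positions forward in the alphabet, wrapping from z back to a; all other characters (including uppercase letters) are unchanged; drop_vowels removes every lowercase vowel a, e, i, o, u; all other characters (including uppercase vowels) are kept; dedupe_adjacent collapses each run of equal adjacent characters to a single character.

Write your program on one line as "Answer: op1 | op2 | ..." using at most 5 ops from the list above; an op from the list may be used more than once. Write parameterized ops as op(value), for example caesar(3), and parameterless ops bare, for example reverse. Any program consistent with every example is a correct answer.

take(4) | reverse | caesar(12) | swapcase

Check, running the answer program on each example:
  "mzftxyxd" -> "mzft" -> "tfzm" -> "frly" -> "FRLY"
  "bfgjdzuugmoh" -> "bfgj" -> "jgfb" -> "vsrn" -> "VSRN"
  "jqpga" -> "jqpg" -> "gpqj" -> "sbcv" -> "SBCV"
  "wndo" -> "wndo" -> "odnw" -> "apzi" -> "APZI"
  "dsnxoqwcbmkg" -> "dsnx" -> "xnsd" -> "jzep" -> "JZEP"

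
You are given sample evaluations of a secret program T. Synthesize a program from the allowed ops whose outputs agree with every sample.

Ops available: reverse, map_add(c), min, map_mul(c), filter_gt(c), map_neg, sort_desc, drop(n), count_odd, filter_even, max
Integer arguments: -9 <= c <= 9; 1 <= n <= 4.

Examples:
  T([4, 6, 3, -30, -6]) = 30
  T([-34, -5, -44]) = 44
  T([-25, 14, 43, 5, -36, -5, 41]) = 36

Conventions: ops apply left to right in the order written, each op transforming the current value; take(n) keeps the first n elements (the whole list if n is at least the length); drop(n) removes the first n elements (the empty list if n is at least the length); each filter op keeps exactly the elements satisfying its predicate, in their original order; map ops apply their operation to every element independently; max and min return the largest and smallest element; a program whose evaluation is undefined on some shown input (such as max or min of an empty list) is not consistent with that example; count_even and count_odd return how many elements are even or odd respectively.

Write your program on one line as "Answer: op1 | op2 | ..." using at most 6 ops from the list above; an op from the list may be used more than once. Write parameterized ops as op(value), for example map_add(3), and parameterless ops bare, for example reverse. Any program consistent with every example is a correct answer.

filter_even | reverse | map_neg | filter_gt(-4) | filter_gt(8) | max

Check, running the answer program on each example:
  [4, 6, 3, -30, -6] -> [4, 6, -30, -6] -> [-6, -30, 6, 4] -> [6, 30, -6, -4] -> [6, 30] -> [30] -> 30
  [-34, -5, -44] -> [-34, -44] -> [-44, -34] -> [44, 34] -> [44, 34] -> [44, 34] -> 44
  [-25, 14, 43, 5, -36, -5, 41] -> [14, -36] -> [-36, 14] -> [36, -14] -> [36] -> [36] -> 36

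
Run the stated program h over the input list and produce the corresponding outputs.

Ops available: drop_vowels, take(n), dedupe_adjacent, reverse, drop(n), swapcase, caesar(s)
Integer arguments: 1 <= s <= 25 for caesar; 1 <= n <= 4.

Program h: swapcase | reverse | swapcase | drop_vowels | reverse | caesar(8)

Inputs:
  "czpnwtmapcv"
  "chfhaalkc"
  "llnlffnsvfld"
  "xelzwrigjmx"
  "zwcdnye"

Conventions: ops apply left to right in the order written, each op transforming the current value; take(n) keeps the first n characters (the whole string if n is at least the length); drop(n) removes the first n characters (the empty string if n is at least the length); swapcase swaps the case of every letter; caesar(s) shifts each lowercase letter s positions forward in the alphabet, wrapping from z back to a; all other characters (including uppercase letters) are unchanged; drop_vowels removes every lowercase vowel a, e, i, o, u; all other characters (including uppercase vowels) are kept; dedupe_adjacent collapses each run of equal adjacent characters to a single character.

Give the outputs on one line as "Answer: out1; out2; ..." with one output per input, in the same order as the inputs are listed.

"khxvebuxkd"; "kpnptsk"; "ttvtnnvadntl"; "fthezoruf"; "heklvg"

Execution, op by op:
  "czpnwtmapcv" -> "CZPNWTMAPCV" -> "VCPAMTWNPZC" -> "vcpamtwnpzc" -> "vcpmtwnpzc" -> "czpnwtmpcv" -> "khxvebuxkd"
  "chfhaalkc" -> "CHFHAALKC" -> "CKLAAHFHC" -> "cklaahfhc" -> "cklhfhc" -> "chfhlkc" -> "kpnptsk"
  "llnlffnsvfld" -> "LLNLFFNSVFLD" -> "DLFVSNFFLNLL" -> "dlfvsnfflnll" -> "dlfvsnfflnll" -> "llnlffnsvfld" -> "ttvtnnvadntl"
  "xelzwrigjmx" -> "XELZWRIGJMX" -> "XMJGIRWZLEX" -> "xmjgirwzlex" -> "xmjgrwzlx" -> "xlzwrgjmx" -> "fthezoruf"
  "zwcdnye" -> "ZWCDNYE" -> "EYNDCWZ" -> "eyndcwz" -> "yndcwz" -> "zwcdny" -> "heklvg"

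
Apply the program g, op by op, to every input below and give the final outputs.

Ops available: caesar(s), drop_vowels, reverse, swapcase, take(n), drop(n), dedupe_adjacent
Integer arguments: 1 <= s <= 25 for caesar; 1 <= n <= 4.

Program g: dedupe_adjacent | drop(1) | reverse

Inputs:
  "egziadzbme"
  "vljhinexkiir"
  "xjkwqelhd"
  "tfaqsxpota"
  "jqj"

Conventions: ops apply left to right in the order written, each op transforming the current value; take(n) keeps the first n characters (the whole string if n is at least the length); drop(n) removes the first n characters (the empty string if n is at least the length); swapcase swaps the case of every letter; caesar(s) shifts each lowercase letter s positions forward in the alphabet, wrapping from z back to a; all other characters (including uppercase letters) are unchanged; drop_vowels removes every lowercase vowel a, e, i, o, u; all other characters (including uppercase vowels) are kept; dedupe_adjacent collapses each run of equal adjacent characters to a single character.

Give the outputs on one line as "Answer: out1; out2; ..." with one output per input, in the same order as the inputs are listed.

Execution, op by op:
  "egziadzbme" -> "egziadzbme" -> "gziadzbme" -> "embzdaizg"
  "vljhinexkiir" -> "vljhinexkir" -> "ljhinexkir" -> "rikxenihjl"
  "xjkwqelhd" -> "xjkwqelhd" -> "jkwqelhd" -> "dhleqwkj"
  "tfaqsxpota" -> "tfaqsxpota" -> "faqsxpota" -> "atopxsqaf"
  "jqj" -> "jqj" -> "qj" -> "jq"

"embzdaizg"; "rikxenihjl"; "dhleqwkj"; "atopxsqaf"; "jq"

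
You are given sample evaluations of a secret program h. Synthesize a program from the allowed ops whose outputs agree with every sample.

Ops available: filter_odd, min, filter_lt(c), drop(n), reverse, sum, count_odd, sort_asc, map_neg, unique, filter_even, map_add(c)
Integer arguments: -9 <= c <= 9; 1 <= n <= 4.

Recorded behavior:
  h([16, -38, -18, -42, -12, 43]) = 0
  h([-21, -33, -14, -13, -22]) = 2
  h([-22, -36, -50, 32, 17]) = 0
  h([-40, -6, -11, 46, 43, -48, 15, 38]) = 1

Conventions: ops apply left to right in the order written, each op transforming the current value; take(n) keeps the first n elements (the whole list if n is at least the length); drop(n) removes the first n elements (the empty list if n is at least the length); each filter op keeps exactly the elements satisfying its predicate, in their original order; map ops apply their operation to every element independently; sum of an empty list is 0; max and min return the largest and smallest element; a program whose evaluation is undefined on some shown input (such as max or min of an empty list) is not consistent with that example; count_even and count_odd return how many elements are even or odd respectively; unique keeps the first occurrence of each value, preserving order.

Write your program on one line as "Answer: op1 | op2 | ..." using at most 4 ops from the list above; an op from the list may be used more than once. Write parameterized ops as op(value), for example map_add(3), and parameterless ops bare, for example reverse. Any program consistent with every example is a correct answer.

sort_asc | drop(2) | filter_lt(9) | count_odd

Check, running the answer program on each example:
  [16, -38, -18, -42, -12, 43] -> [-42, -38, -18, -12, 16, 43] -> [-18, -12, 16, 43] -> [-18, -12] -> 0
  [-21, -33, -14, -13, -22] -> [-33, -22, -21, -14, -13] -> [-21, -14, -13] -> [-21, -14, -13] -> 2
  [-22, -36, -50, 32, 17] -> [-50, -36, -22, 17, 32] -> [-22, 17, 32] -> [-22] -> 0
  [-40, -6, -11, 46, 43, -48, 15, 38] -> [-48, -40, -11, -6, 15, 38, 43, 46] -> [-11, -6, 15, 38, 43, 46] -> [-11, -6] -> 1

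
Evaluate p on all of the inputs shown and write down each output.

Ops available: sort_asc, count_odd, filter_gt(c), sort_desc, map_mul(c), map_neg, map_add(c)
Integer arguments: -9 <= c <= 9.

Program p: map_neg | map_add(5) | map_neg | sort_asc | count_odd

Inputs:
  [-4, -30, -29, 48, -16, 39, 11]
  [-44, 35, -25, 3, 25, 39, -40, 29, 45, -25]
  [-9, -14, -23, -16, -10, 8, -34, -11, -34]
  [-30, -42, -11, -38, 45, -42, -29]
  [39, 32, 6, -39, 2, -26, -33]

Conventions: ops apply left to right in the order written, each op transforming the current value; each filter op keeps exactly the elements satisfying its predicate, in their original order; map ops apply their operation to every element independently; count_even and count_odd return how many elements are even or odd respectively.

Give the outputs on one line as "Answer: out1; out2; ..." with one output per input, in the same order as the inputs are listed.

4; 2; 6; 4; 4

Execution, op by op:
  [-4, -30, -29, 48, -16, 39, 11] -> [4, 30, 29, -48, 16, -39, -11] -> [9, 35, 34, -43, 21, -34, -6] -> [-9, -35, -34, 43, -21, 34, 6] -> [-35, -34, -21, -9, 6, 34, 43] -> 4
  [-44, 35, -25, 3, 25, 39, -40, 29, 45, -25] -> [44, -35, 25, -3, -25, -39, 40, -29, -45, 25] -> [49, -30, 30, 2, -20, -34, 45, -24, -40, 30] -> [-49, 30, -30, -2, 20, 34, -45, 24, 40, -30] -> [-49, -45, -30, -30, -2, 20, 24, 30, 34, 40] -> 2
  [-9, -14, -23, -16, -10, 8, -34, -11, -34] -> [9, 14, 23, 16, 10, -8, 34, 11, 34] -> [14, 19, 28, 21, 15, -3, 39, 16, 39] -> [-14, -19, -28, -21, -15, 3, -39, -16, -39] -> [-39, -39, -28, -21, -19, -16, -15, -14, 3] -> 6
  [-30, -42, -11, -38, 45, -42, -29] -> [30, 42, 11, 38, -45, 42, 29] -> [35, 47, 16, 43, -40, 47, 34] -> [-35, -47, -16, -43, 40, -47, -34] -> [-47, -47, -43, -35, -34, -16, 40] -> 4
  [39, 32, 6, -39, 2, -26, -33] -> [-39, -32, -6, 39, -2, 26, 33] -> [-34, -27, -1, 44, 3, 31, 38] -> [34, 27, 1, -44, -3, -31, -38] -> [-44, -38, -31, -3, 1, 27, 34] -> 4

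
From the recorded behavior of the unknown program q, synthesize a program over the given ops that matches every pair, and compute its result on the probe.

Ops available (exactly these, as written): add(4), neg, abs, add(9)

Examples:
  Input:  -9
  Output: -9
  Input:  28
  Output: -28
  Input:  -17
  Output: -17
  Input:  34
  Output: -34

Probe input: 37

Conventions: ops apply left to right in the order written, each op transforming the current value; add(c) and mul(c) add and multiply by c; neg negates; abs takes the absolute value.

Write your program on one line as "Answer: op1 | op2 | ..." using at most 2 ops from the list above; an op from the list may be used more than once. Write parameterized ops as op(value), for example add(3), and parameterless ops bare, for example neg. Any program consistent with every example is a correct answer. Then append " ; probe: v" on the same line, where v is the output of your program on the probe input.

abs | neg ; probe: -37

Check, running the answer program on each example:
  -9 -> 9 -> -9
  28 -> 28 -> -28
  -17 -> 17 -> -17
  34 -> 34 -> -34
  probe: 37 -> 37 -> -37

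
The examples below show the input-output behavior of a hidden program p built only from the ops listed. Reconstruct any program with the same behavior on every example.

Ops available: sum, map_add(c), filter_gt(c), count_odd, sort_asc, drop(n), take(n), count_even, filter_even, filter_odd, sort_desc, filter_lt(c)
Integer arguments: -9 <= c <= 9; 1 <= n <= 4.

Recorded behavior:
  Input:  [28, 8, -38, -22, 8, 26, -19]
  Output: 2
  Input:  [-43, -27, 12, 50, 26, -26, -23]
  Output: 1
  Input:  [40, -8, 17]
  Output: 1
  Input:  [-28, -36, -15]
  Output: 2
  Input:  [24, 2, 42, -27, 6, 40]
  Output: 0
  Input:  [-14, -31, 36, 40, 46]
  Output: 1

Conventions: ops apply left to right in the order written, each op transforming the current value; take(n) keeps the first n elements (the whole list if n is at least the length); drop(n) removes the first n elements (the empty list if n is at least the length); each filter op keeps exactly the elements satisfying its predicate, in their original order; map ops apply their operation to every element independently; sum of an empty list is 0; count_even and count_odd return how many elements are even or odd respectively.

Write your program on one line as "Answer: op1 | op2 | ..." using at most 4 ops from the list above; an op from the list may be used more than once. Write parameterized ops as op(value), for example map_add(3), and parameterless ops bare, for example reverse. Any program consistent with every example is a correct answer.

filter_even | sort_asc | filter_lt(-6) | count_even

Check, running the answer program on each example:
  [28, 8, -38, -22, 8, 26, -19] -> [28, 8, -38, -22, 8, 26] -> [-38, -22, 8, 8, 26, 28] -> [-38, -22] -> 2
  [-43, -27, 12, 50, 26, -26, -23] -> [12, 50, 26, -26] -> [-26, 12, 26, 50] -> [-26] -> 1
  [40, -8, 17] -> [40, -8] -> [-8, 40] -> [-8] -> 1
  [-28, -36, -15] -> [-28, -36] -> [-36, -28] -> [-36, -28] -> 2
  [24, 2, 42, -27, 6, 40] -> [24, 2, 42, 6, 40] -> [2, 6, 24, 40, 42] -> [] -> 0
  [-14, -31, 36, 40, 46] -> [-14, 36, 40, 46] -> [-14, 36, 40, 46] -> [-14] -> 1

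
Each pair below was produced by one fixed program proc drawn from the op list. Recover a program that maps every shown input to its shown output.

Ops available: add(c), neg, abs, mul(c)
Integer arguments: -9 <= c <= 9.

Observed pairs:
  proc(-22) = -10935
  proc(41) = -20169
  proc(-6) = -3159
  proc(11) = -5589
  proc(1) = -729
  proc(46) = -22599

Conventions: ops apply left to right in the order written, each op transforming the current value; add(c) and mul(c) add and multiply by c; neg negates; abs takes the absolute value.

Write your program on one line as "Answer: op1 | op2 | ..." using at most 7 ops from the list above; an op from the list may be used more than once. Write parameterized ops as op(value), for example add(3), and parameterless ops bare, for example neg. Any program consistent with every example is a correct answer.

mul(6) | neg | abs | add(3) | mul(-9) | mul(9)

Check, running the answer program on each example:
  -22 -> -132 -> 132 -> 132 -> 135 -> -1215 -> -10935
  41 -> 246 -> -246 -> 246 -> 249 -> -2241 -> -20169
  -6 -> -36 -> 36 -> 36 -> 39 -> -351 -> -3159
  11 -> 66 -> -66 -> 66 -> 69 -> -621 -> -5589
  1 -> 6 -> -6 -> 6 -> 9 -> -81 -> -729
  46 -> 276 -> -276 -> 276 -> 279 -> -2511 -> -22599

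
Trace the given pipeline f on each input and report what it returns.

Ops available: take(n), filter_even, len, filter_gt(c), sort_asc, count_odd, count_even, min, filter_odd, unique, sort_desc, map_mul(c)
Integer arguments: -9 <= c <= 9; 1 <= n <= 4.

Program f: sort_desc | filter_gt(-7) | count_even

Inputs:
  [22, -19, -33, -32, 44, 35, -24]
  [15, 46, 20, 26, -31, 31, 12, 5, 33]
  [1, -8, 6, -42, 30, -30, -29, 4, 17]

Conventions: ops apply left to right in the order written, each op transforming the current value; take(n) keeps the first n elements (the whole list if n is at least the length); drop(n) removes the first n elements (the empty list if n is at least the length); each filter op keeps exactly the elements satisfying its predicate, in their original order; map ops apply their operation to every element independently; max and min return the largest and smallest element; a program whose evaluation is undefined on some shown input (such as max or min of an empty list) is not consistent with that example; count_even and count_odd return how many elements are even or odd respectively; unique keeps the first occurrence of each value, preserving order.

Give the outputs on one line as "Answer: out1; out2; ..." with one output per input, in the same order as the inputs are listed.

Execution, op by op:
  [22, -19, -33, -32, 44, 35, -24] -> [44, 35, 22, -19, -24, -32, -33] -> [44, 35, 22] -> 2
  [15, 46, 20, 26, -31, 31, 12, 5, 33] -> [46, 33, 31, 26, 20, 15, 12, 5, -31] -> [46, 33, 31, 26, 20, 15, 12, 5] -> 4
  [1, -8, 6, -42, 30, -30, -29, 4, 17] -> [30, 17, 6, 4, 1, -8, -29, -30, -42] -> [30, 17, 6, 4, 1] -> 3

2; 4; 3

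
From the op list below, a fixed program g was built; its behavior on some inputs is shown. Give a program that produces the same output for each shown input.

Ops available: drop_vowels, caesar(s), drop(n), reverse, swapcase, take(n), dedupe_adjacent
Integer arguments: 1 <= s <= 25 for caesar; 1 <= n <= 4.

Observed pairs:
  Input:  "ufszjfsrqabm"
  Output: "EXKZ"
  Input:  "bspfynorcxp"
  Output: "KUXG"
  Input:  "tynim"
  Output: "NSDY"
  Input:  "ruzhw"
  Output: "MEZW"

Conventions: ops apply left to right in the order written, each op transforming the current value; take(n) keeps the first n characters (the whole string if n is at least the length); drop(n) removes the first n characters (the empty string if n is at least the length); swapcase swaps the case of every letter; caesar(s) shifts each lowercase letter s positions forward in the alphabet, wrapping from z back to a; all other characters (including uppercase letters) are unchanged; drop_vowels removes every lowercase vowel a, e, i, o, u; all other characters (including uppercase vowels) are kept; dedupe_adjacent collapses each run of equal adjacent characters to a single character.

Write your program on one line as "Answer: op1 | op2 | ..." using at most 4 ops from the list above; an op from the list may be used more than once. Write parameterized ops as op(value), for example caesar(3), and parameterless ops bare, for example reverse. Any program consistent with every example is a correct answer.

take(4) | caesar(5) | reverse | swapcase

Check, running the answer program on each example:
  "ufszjfsrqabm" -> "ufsz" -> "zkxe" -> "exkz" -> "EXKZ"
  "bspfynorcxp" -> "bspf" -> "gxuk" -> "kuxg" -> "KUXG"
  "tynim" -> "tyni" -> "ydsn" -> "nsdy" -> "NSDY"
  "ruzhw" -> "ruzh" -> "wzem" -> "mezw" -> "MEZW"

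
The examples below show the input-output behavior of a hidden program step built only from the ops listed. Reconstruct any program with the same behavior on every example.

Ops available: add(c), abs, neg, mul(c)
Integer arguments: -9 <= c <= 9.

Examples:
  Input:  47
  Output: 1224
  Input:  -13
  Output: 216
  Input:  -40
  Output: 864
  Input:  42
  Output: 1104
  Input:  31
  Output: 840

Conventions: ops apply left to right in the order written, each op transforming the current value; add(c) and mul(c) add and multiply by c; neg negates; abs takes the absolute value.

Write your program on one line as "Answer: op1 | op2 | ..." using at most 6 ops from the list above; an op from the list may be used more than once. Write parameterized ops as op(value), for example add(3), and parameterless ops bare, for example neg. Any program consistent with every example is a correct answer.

add(4) | mul(-6) | mul(-4) | neg | abs

Check, running the answer program on each example:
  47 -> 51 -> -306 -> 1224 -> -1224 -> 1224
  -13 -> -9 -> 54 -> -216 -> 216 -> 216
  -40 -> -36 -> 216 -> -864 -> 864 -> 864
  42 -> 46 -> -276 -> 1104 -> -1104 -> 1104
  31 -> 35 -> -210 -> 840 -> -840 -> 840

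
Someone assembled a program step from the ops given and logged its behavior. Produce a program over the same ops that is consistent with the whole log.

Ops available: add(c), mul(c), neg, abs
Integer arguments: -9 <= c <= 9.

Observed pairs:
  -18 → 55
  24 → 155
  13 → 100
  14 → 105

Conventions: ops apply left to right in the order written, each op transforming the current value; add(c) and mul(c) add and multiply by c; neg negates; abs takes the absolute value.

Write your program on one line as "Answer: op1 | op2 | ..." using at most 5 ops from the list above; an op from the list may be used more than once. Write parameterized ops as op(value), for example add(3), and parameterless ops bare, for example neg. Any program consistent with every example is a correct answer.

add(6) | neg | mul(-5) | add(5) | abs

Check, running the answer program on each example:
  -18 -> -12 -> 12 -> -60 -> -55 -> 55
  24 -> 30 -> -30 -> 150 -> 155 -> 155
  13 -> 19 -> -19 -> 95 -> 100 -> 100
  14 -> 20 -> -20 -> 100 -> 105 -> 105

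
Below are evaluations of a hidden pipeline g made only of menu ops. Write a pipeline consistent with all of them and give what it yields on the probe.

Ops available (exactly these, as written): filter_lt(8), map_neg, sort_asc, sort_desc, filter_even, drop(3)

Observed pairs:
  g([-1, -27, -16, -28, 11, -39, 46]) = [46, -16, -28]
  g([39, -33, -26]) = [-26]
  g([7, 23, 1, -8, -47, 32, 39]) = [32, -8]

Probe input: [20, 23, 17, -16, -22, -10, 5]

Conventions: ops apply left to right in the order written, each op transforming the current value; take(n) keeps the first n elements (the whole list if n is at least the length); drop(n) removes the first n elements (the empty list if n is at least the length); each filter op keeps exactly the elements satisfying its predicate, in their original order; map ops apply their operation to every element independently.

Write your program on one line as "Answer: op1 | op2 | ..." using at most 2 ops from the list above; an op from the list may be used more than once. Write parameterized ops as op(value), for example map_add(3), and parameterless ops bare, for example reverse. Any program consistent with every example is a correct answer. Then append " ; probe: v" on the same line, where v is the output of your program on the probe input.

filter_even | sort_desc ; probe: [20, -10, -16, -22]

Check, running the answer program on each example:
  [-1, -27, -16, -28, 11, -39, 46] -> [-16, -28, 46] -> [46, -16, -28]
  [39, -33, -26] -> [-26] -> [-26]
  [7, 23, 1, -8, -47, 32, 39] -> [-8, 32] -> [32, -8]
  probe: [20, 23, 17, -16, -22, -10, 5] -> [20, -16, -22, -10] -> [20, -10, -16, -22]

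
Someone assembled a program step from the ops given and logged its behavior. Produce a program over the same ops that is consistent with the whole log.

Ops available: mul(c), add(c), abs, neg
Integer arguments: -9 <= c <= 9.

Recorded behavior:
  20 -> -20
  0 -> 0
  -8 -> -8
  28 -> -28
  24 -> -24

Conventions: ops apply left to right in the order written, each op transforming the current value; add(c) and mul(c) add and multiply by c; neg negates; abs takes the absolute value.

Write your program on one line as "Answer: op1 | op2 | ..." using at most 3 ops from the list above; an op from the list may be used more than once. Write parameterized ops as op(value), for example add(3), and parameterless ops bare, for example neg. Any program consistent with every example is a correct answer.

abs | neg

Check, running the answer program on each example:
  20 -> 20 -> -20
  0 -> 0 -> 0
  -8 -> 8 -> -8
  28 -> 28 -> -28
  24 -> 24 -> -24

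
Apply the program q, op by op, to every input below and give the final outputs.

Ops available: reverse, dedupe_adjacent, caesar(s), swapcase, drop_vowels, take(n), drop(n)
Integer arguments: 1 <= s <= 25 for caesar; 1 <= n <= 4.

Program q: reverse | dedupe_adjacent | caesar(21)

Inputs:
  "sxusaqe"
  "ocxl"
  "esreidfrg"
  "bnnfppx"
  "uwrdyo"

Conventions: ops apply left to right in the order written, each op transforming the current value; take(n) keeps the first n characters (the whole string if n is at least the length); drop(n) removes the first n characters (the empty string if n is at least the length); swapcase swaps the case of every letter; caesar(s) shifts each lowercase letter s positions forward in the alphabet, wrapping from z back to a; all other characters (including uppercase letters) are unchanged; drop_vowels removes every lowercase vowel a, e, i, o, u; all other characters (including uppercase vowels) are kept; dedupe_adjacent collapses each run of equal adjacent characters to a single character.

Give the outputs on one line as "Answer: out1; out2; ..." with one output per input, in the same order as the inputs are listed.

"zlvnpsn"; "gsxj"; "bmaydzmnz"; "skaiw"; "jtymrp"

Execution, op by op:
  "sxusaqe" -> "eqasuxs" -> "eqasuxs" -> "zlvnpsn"
  "ocxl" -> "lxco" -> "lxco" -> "gsxj"
  "esreidfrg" -> "grfdierse" -> "grfdierse" -> "bmaydzmnz"
  "bnnfppx" -> "xppfnnb" -> "xpfnb" -> "skaiw"
  "uwrdyo" -> "oydrwu" -> "oydrwu" -> "jtymrp"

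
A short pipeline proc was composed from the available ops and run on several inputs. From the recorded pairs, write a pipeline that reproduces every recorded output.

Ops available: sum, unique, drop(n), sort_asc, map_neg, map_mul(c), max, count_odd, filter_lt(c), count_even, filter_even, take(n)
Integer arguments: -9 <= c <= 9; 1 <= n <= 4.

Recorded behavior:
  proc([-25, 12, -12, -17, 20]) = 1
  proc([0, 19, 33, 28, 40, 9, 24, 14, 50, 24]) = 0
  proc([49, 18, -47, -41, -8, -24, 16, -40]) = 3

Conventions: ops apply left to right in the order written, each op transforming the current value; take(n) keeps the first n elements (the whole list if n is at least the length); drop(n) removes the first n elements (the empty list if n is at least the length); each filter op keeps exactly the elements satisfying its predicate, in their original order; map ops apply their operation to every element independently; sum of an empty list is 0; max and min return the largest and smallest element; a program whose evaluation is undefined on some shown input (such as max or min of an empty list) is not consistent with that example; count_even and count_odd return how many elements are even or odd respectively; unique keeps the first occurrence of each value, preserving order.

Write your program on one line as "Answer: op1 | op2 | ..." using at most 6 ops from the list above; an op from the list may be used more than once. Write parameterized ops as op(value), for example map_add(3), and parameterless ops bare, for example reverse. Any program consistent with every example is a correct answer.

map_neg | unique | map_neg | sort_asc | filter_lt(-4) | count_even

Check, running the answer program on each example:
  [-25, 12, -12, -17, 20] -> [25, -12, 12, 17, -20] -> [25, -12, 12, 17, -20] -> [-25, 12, -12, -17, 20] -> [-25, -17, -12, 12, 20] -> [-25, -17, -12] -> 1
  [0, 19, 33, 28, 40, 9, 24, 14, 50, 24] -> [0, -19, -33, -28, -40, -9, -24, -14, -50, -24] -> [0, -19, -33, -28, -40, -9, -24, -14, -50] -> [0, 19, 33, 28, 40, 9, 24, 14, 50] -> [0, 9, 14, 19, 24, 28, 33, 40, 50] -> [] -> 0
  [49, 18, -47, -41, -8, -24, 16, -40] -> [-49, -18, 47, 41, 8, 24, -16, 40] -> [-49, -18, 47, 41, 8, 24, -16, 40] -> [49, 18, -47, -41, -8, -24, 16, -40] -> [-47, -41, -40, -24, -8, 16, 18, 49] -> [-47, -41, -40, -24, -8] -> 3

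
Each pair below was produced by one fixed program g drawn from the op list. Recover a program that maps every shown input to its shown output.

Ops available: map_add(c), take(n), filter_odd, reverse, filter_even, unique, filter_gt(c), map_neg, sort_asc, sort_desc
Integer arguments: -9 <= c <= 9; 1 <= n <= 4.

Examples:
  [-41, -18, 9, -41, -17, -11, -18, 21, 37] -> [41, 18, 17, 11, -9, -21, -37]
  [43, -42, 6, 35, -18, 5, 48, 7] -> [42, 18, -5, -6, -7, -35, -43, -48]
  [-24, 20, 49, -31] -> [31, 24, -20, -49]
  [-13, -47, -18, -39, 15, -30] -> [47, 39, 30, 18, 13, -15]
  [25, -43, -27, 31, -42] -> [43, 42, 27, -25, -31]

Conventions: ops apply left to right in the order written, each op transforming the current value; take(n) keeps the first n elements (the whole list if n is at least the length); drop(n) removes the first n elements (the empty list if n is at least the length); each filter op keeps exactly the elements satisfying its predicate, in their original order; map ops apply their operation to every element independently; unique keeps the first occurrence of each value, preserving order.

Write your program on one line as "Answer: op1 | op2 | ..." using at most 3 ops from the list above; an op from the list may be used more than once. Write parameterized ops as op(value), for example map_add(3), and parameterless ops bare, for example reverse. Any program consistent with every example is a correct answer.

sort_asc | map_neg | unique

Check, running the answer program on each example:
  [-41, -18, 9, -41, -17, -11, -18, 21, 37] -> [-41, -41, -18, -18, -17, -11, 9, 21, 37] -> [41, 41, 18, 18, 17, 11, -9, -21, -37] -> [41, 18, 17, 11, -9, -21, -37]
  [43, -42, 6, 35, -18, 5, 48, 7] -> [-42, -18, 5, 6, 7, 35, 43, 48] -> [42, 18, -5, -6, -7, -35, -43, -48] -> [42, 18, -5, -6, -7, -35, -43, -48]
  [-24, 20, 49, -31] -> [-31, -24, 20, 49] -> [31, 24, -20, -49] -> [31, 24, -20, -49]
  [-13, -47, -18, -39, 15, -30] -> [-47, -39, -30, -18, -13, 15] -> [47, 39, 30, 18, 13, -15] -> [47, 39, 30, 18, 13, -15]
  [25, -43, -27, 31, -42] -> [-43, -42, -27, 25, 31] -> [43, 42, 27, -25, -31] -> [43, 42, 27, -25, -31]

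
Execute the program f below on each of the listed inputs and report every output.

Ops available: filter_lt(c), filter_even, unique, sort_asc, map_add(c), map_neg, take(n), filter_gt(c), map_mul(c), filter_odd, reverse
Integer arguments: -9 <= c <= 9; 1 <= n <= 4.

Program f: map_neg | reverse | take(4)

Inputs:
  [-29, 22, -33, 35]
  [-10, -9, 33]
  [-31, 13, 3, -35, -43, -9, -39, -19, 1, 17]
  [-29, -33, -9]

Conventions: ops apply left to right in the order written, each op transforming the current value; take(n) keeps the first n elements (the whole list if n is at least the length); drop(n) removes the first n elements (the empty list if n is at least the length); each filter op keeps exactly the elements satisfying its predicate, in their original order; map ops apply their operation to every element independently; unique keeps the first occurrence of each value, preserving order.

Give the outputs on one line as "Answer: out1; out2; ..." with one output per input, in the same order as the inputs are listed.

[-35, 33, -22, 29]; [-33, 9, 10]; [-17, -1, 19, 39]; [9, 33, 29]

Execution, op by op:
  [-29, 22, -33, 35] -> [29, -22, 33, -35] -> [-35, 33, -22, 29] -> [-35, 33, -22, 29]
  [-10, -9, 33] -> [10, 9, -33] -> [-33, 9, 10] -> [-33, 9, 10]
  [-31, 13, 3, -35, -43, -9, -39, -19, 1, 17] -> [31, -13, -3, 35, 43, 9, 39, 19, -1, -17] -> [-17, -1, 19, 39, 9, 43, 35, -3, -13, 31] -> [-17, -1, 19, 39]
  [-29, -33, -9] -> [29, 33, 9] -> [9, 33, 29] -> [9, 33, 29]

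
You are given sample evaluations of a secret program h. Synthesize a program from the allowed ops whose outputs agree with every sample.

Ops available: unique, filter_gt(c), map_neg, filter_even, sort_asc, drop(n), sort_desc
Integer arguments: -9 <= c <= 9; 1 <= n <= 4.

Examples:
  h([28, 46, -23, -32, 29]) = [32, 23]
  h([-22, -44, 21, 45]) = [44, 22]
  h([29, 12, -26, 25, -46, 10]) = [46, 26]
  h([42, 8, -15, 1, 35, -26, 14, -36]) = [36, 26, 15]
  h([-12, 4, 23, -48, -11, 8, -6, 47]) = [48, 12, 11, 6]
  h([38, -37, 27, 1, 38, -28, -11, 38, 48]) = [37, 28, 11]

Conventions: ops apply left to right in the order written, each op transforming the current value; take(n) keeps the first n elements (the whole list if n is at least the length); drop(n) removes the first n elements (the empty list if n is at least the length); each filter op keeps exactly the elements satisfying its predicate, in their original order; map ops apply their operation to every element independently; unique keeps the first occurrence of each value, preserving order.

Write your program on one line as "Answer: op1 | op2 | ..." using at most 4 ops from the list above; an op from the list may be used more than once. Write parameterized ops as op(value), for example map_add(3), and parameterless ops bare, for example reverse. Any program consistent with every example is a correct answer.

map_neg | unique | filter_gt(2) | sort_desc

Check, running the answer program on each example:
  [28, 46, -23, -32, 29] -> [-28, -46, 23, 32, -29] -> [-28, -46, 23, 32, -29] -> [23, 32] -> [32, 23]
  [-22, -44, 21, 45] -> [22, 44, -21, -45] -> [22, 44, -21, -45] -> [22, 44] -> [44, 22]
  [29, 12, -26, 25, -46, 10] -> [-29, -12, 26, -25, 46, -10] -> [-29, -12, 26, -25, 46, -10] -> [26, 46] -> [46, 26]
  [42, 8, -15, 1, 35, -26, 14, -36] -> [-42, -8, 15, -1, -35, 26, -14, 36] -> [-42, -8, 15, -1, -35, 26, -14, 36] -> [15, 26, 36] -> [36, 26, 15]
  [-12, 4, 23, -48, -11, 8, -6, 47] -> [12, -4, -23, 48, 11, -8, 6, -47] -> [12, -4, -23, 48, 11, -8, 6, -47] -> [12, 48, 11, 6] -> [48, 12, 11, 6]
  [38, -37, 27, 1, 38, -28, -11, 38, 48] -> [-38, 37, -27, -1, -38, 28, 11, -38, -48] -> [-38, 37, -27, -1, 28, 11, -48] -> [37, 28, 11] -> [37, 28, 11]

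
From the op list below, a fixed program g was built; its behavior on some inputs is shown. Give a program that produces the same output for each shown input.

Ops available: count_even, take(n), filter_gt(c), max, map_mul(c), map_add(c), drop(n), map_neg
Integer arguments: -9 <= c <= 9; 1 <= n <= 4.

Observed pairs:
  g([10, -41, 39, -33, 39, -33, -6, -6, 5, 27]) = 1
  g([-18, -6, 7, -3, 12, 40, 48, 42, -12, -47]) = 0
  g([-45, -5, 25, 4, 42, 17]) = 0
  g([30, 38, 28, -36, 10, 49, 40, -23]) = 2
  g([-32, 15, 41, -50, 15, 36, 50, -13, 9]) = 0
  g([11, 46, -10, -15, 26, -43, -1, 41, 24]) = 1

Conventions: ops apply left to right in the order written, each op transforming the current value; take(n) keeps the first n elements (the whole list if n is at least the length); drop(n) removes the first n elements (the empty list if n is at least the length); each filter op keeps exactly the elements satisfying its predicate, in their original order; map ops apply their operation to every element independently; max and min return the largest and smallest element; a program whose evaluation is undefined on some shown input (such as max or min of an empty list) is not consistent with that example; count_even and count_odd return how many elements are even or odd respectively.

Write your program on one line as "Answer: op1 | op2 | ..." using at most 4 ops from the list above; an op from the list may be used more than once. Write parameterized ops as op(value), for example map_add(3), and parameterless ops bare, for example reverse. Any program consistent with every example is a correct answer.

take(2) | filter_gt(-4) | map_neg | count_even

Check, running the answer program on each example:
  [10, -41, 39, -33, 39, -33, -6, -6, 5, 27] -> [10, -41] -> [10] -> [-10] -> 1
  [-18, -6, 7, -3, 12, 40, 48, 42, -12, -47] -> [-18, -6] -> [] -> [] -> 0
  [-45, -5, 25, 4, 42, 17] -> [-45, -5] -> [] -> [] -> 0
  [30, 38, 28, -36, 10, 49, 40, -23] -> [30, 38] -> [30, 38] -> [-30, -38] -> 2
  [-32, 15, 41, -50, 15, 36, 50, -13, 9] -> [-32, 15] -> [15] -> [-15] -> 0
  [11, 46, -10, -15, 26, -43, -1, 41, 24] -> [11, 46] -> [11, 46] -> [-11, -46] -> 1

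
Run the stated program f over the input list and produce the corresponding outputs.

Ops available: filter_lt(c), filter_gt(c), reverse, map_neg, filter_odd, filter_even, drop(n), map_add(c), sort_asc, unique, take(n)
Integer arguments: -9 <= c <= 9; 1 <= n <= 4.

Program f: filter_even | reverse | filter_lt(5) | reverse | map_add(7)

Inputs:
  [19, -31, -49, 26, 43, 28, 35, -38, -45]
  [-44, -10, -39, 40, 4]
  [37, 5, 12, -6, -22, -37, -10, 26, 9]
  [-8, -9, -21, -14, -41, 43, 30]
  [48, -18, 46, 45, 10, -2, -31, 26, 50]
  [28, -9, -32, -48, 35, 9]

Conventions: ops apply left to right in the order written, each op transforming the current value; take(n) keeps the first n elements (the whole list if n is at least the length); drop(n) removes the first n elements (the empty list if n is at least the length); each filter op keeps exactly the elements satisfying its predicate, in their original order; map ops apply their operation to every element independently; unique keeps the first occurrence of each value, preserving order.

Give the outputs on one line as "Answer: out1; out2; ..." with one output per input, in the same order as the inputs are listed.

Execution, op by op:
  [19, -31, -49, 26, 43, 28, 35, -38, -45] -> [26, 28, -38] -> [-38, 28, 26] -> [-38] -> [-38] -> [-31]
  [-44, -10, -39, 40, 4] -> [-44, -10, 40, 4] -> [4, 40, -10, -44] -> [4, -10, -44] -> [-44, -10, 4] -> [-37, -3, 11]
  [37, 5, 12, -6, -22, -37, -10, 26, 9] -> [12, -6, -22, -10, 26] -> [26, -10, -22, -6, 12] -> [-10, -22, -6] -> [-6, -22, -10] -> [1, -15, -3]
  [-8, -9, -21, -14, -41, 43, 30] -> [-8, -14, 30] -> [30, -14, -8] -> [-14, -8] -> [-8, -14] -> [-1, -7]
  [48, -18, 46, 45, 10, -2, -31, 26, 50] -> [48, -18, 46, 10, -2, 26, 50] -> [50, 26, -2, 10, 46, -18, 48] -> [-2, -18] -> [-18, -2] -> [-11, 5]
  [28, -9, -32, -48, 35, 9] -> [28, -32, -48] -> [-48, -32, 28] -> [-48, -32] -> [-32, -48] -> [-25, -41]

[-31]; [-37, -3, 11]; [1, -15, -3]; [-1, -7]; [-11, 5]; [-25, -41]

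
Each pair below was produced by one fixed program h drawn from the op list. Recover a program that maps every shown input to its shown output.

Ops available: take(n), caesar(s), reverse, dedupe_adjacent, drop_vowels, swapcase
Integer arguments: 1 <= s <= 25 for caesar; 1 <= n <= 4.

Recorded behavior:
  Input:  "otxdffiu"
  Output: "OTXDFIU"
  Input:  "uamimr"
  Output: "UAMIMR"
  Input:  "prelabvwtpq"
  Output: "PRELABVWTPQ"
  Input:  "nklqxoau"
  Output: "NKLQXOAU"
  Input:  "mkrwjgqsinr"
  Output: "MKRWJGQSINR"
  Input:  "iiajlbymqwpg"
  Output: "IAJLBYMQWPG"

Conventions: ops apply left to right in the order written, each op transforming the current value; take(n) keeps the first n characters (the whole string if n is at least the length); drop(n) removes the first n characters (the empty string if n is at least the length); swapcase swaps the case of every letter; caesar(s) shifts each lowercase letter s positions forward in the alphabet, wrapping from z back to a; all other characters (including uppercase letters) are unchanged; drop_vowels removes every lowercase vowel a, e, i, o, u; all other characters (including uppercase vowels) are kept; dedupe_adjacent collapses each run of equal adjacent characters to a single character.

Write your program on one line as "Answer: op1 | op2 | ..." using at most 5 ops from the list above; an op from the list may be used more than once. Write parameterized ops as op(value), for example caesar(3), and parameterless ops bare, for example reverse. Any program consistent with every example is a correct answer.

reverse | swapcase | dedupe_adjacent | reverse

Check, running the answer program on each example:
  "otxdffiu" -> "uiffdxto" -> "UIFFDXTO" -> "UIFDXTO" -> "OTXDFIU"
  "uamimr" -> "rmimau" -> "RMIMAU" -> "RMIMAU" -> "UAMIMR"
  "prelabvwtpq" -> "qptwvbalerp" -> "QPTWVBALERP" -> "QPTWVBALERP" -> "PRELABVWTPQ"
  "nklqxoau" -> "uaoxqlkn" -> "UAOXQLKN" -> "UAOXQLKN" -> "NKLQXOAU"
  "mkrwjgqsinr" -> "rnisqgjwrkm" -> "RNISQGJWRKM" -> "RNISQGJWRKM" -> "MKRWJGQSINR"
  "iiajlbymqwpg" -> "gpwqmybljaii" -> "GPWQMYBLJAII" -> "GPWQMYBLJAI" -> "IAJLBYMQWPG"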